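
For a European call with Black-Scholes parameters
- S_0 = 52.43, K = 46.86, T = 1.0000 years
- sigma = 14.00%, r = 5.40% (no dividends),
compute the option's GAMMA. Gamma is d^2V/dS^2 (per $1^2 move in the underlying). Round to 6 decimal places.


Answer: Gamma = 0.024636

Derivation:
d1 = 1.2579608107; d2 = 1.1179608107
phi(d1) = 0.1808348249; exp(-qT) = 1.0000000000; exp(-rT) = 0.9474321065
Gamma = exp(-qT) * phi(d1) / (S * sigma * sqrt(T)) = 1.0000000000 * 0.1808348249 / (52.4300 * 0.1400 * 1.0000000000) = 0.024636


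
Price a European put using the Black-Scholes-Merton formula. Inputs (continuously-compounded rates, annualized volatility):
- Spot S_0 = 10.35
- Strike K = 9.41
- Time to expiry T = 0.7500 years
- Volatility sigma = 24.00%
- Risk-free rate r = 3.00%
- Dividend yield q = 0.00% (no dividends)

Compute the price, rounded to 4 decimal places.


d1 = (ln(S/K) + (r - q + 0.5*sigma^2) * T) / (sigma * sqrt(T)) = 0.67027271
d2 = d1 - sigma * sqrt(T) = 0.46242661
exp(-rT) = 0.97775124; exp(-qT) = 1.00000000
P = K * exp(-rT) * N(-d2) - S_0 * exp(-qT) * N(-d1)
N(-d1) = 0.25134198; N(-d2) = 0.32188771
P = 9.4100 * 0.97775124 * 0.32188771 - 10.3500 * 1.00000000 * 0.25134198 = 0.3602

Answer: Price = 0.3602


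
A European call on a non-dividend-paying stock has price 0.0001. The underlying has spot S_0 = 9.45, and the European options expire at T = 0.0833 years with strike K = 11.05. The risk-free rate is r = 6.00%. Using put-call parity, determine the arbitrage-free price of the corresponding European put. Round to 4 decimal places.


Answer: Put price = 1.5450

Derivation:
Put-call parity: C - P = S_0 * exp(-qT) - K * exp(-rT).
S_0 * exp(-qT) = 9.4500 * 1.00000000 = 9.45000000
K * exp(-rT) = 11.0500 * 0.99501447 = 10.99490988
P = C - S*exp(-qT) + K*exp(-rT)
P = 0.0001 - 9.45000000 + 10.99490988 = 1.5450


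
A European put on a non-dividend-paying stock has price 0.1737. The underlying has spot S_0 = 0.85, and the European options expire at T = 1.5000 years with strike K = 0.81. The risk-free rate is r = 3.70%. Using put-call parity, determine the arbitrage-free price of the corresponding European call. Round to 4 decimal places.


Answer: Call price = 0.2574

Derivation:
Put-call parity: C - P = S_0 * exp(-qT) - K * exp(-rT).
S_0 * exp(-qT) = 0.8500 * 1.00000000 = 0.85000000
K * exp(-rT) = 0.8100 * 0.94601202 = 0.76626974
C = P + S*exp(-qT) - K*exp(-rT)
C = 0.1737 + 0.85000000 - 0.76626974 = 0.2574


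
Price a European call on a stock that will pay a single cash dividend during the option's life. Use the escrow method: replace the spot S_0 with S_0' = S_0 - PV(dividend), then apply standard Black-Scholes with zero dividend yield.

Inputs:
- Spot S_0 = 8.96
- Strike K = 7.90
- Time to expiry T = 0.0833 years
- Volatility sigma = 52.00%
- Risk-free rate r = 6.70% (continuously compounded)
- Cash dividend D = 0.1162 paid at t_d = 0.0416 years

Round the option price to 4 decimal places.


Answer: Price = 1.1411

Derivation:
PV(D) = D * exp(-r * t_d) = 0.1162 * 0.99721668 = 0.11587658
S_0' = S_0 - PV(D) = 8.9600 - 0.11587658 = 8.84412342
d1 = (ln(S_0'/K) + (r + sigma^2/2)*T) / (sigma*sqrt(T)) = 0.86442441
d2 = d1 - sigma*sqrt(T) = 0.71434337
exp(-rT) = 0.99443445
N(d1) = 0.80632261; N(d2) = 0.76249256
C = S_0' * N(d1) - K * exp(-rT) * N(d2) = 8.84412342 * 0.80632261 - 7.9000 * 0.99443445 * 0.76249256 = 1.1411


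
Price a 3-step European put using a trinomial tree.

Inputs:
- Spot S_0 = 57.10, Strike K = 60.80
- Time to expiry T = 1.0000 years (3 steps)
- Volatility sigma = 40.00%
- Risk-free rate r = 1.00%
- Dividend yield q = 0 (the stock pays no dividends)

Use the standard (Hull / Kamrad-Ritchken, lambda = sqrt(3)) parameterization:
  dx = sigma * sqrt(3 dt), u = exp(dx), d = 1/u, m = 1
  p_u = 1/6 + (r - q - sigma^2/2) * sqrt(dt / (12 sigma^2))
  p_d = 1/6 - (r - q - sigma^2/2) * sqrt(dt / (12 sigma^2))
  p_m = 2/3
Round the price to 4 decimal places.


Answer: Price = V(0,0) = 10.6486

Derivation:
dt = T/N = 0.333333; dx = sigma*sqrt(3*dt) = 0.400000
u = exp(dx) = 1.491825; d = 1/u = 0.670320
p_u = 0.137500, p_m = 0.666667, p_d = 0.195833
Discount per step: exp(-r*dt) = 0.996672
Stock lattice S(k, j) with j the centered position index:
  k=0: S(0,+0) = 57.1000
  k=1: S(1,-1) = 38.2753; S(1,+0) = 57.1000; S(1,+1) = 85.1832
  k=2: S(2,-2) = 25.6567; S(2,-1) = 38.2753; S(2,+0) = 57.1000; S(2,+1) = 85.1832; S(2,+2) = 127.0784
  k=3: S(3,-3) = 17.1982; S(3,-2) = 25.6567; S(3,-1) = 38.2753; S(3,+0) = 57.1000; S(3,+1) = 85.1832; S(3,+2) = 127.0784; S(3,+3) = 189.5787
Terminal payoffs V(N, j) = max(K - S_T, 0):
  V(3,-3) = 43.601810; V(3,-2) = 35.143316; V(3,-1) = 22.524725; V(3,+0) = 3.700000; V(3,+1) = 0.000000; V(3,+2) = 0.000000; V(3,+3) = 0.000000
Backward induction: V(k, j) = exp(-r*dt) * [p_u * V(k+1, j+1) + p_m * V(k+1, j) + p_d * V(k+1, j-1)]
  V(2,-2) = exp(-r*dt) * [p_u*22.524725 + p_m*35.143316 + p_d*43.601810] = 34.948027
  V(2,-1) = exp(-r*dt) * [p_u*3.700000 + p_m*22.524725 + p_d*35.143316] = 22.332899
  V(2,+0) = exp(-r*dt) * [p_u*0.000000 + p_m*3.700000 + p_d*22.524725] = 6.854871
  V(2,+1) = exp(-r*dt) * [p_u*0.000000 + p_m*0.000000 + p_d*3.700000] = 0.722172
  V(2,+2) = exp(-r*dt) * [p_u*0.000000 + p_m*0.000000 + p_d*0.000000] = 0.000000
  V(1,-1) = exp(-r*dt) * [p_u*6.854871 + p_m*22.332899 + p_d*34.948027] = 22.599675
  V(1,+0) = exp(-r*dt) * [p_u*0.722172 + p_m*6.854871 + p_d*22.332899] = 9.012646
  V(1,+1) = exp(-r*dt) * [p_u*0.000000 + p_m*0.722172 + p_d*6.854871] = 1.817791
  V(0,+0) = exp(-r*dt) * [p_u*1.817791 + p_m*9.012646 + p_d*22.599675] = 10.648592


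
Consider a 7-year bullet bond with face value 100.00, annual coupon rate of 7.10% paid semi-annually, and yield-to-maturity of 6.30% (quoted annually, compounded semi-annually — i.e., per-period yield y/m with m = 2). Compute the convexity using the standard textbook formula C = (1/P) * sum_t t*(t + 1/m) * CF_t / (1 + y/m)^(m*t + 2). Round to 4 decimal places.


Coupon per period c = face * coupon_rate / m = 3.550000
Periods per year m = 2; per-period yield y/m = 0.031500
Number of cashflows N = 14
Cashflows (t years, CF_t, discount factor 1/(1+y/m)^(m*t), PV):
  t = 0.5000: CF_t = 3.550000, DF = 0.969462, PV = 3.441590
  t = 1.0000: CF_t = 3.550000, DF = 0.939856, PV = 3.336490
  t = 1.5000: CF_t = 3.550000, DF = 0.911155, PV = 3.234601
  t = 2.0000: CF_t = 3.550000, DF = 0.883330, PV = 3.135822
  t = 2.5000: CF_t = 3.550000, DF = 0.856355, PV = 3.040060
  t = 3.0000: CF_t = 3.550000, DF = 0.830204, PV = 2.947223
  t = 3.5000: CF_t = 3.550000, DF = 0.804851, PV = 2.857220
  t = 4.0000: CF_t = 3.550000, DF = 0.780272, PV = 2.769966
  t = 4.5000: CF_t = 3.550000, DF = 0.756444, PV = 2.685377
  t = 5.0000: CF_t = 3.550000, DF = 0.733344, PV = 2.603371
  t = 5.5000: CF_t = 3.550000, DF = 0.710949, PV = 2.523869
  t = 6.0000: CF_t = 3.550000, DF = 0.689238, PV = 2.446795
  t = 6.5000: CF_t = 3.550000, DF = 0.668190, PV = 2.372075
  t = 7.0000: CF_t = 103.550000, DF = 0.647785, PV = 67.078115
Price P = sum_t PV_t = 104.472574
Convexity numerator sum_t t*(t + 1/m) * CF_t / (1+y/m)^(m*t + 2):
  t = 0.5000: term = 1.617300
  t = 1.0000: term = 4.703733
  t = 1.5000: term = 9.120181
  t = 2.0000: term = 14.736114
  t = 2.5000: term = 21.429152
  t = 3.0000: term = 29.084647
  t = 3.5000: term = 37.595278
  t = 4.0000: term = 46.860674
  t = 4.5000: term = 56.787051
  t = 5.0000: term = 67.286860
  t = 5.5000: term = 78.278460
  t = 6.0000: term = 89.685804
  t = 6.5000: term = 101.438137
  t = 7.0000: term = 3309.799528
Convexity = (1/P) * sum = 3868.422919 / 104.472574 = 37.028119

Answer: Convexity = 37.0281


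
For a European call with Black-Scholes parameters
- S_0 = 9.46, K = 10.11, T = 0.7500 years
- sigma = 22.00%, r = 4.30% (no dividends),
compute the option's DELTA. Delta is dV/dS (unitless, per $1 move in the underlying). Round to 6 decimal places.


d1 = -0.0842545616; d2 = -0.2747801505
phi(d1) = 0.3975287785; exp(-qT) = 1.0000000000; exp(-rT) = 0.9682644857
N(d1) = 0.4664270192
Delta = exp(-qT) * N(d1) = 1.0000000000 * 0.4664270192 = 0.466427

Answer: Delta = 0.466427


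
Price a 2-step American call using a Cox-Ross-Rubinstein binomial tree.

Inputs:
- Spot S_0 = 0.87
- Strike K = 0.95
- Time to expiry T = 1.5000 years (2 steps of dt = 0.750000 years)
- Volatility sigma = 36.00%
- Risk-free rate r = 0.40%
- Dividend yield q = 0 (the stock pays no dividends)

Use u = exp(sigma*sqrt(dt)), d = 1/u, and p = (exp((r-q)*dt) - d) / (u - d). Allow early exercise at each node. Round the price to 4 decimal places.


Answer: Price = V(0,0) = 0.1222

Derivation:
dt = T/N = 0.750000
u = exp(sigma*sqrt(dt)) = 1.365839; d = 1/u = 0.732151
p = (exp((r-q)*dt) - d) / (u - d) = 0.427424
Discount per step: exp(-r*dt) = 0.997004
Stock lattice S(k, i) with i counting down-moves:
  k=0: S(0,0) = 0.8700
  k=1: S(1,0) = 1.1883; S(1,1) = 0.6370
  k=2: S(2,0) = 1.6230; S(2,1) = 0.8700; S(2,2) = 0.4664
Terminal payoffs V(N, i) = max(S_T - K, 0):
  V(2,0) = 0.673000; V(2,1) = 0.000000; V(2,2) = 0.000000
Backward induction: V(k, i) = exp(-r*dt) * [p * V(k+1, i) + (1-p) * V(k+1, i+1)]; then take max(V_cont, immediate exercise) for American.
  V(1,0) = exp(-r*dt) * [p*0.673000 + (1-p)*0.000000] = 0.286795; exercise = 0.238280; V(1,0) = max -> 0.286795
  V(1,1) = exp(-r*dt) * [p*0.000000 + (1-p)*0.000000] = 0.000000; exercise = 0.000000; V(1,1) = max -> 0.000000
  V(0,0) = exp(-r*dt) * [p*0.286795 + (1-p)*0.000000] = 0.122216; exercise = 0.000000; V(0,0) = max -> 0.122216


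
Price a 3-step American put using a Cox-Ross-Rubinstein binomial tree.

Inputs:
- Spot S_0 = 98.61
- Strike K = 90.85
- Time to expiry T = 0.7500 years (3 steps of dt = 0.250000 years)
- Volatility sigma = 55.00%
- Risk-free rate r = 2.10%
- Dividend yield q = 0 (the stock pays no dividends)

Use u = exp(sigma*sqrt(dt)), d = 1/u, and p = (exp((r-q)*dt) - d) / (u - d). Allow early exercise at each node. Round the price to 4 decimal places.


Answer: Price = V(0,0) = 14.8213

Derivation:
dt = T/N = 0.250000
u = exp(sigma*sqrt(dt)) = 1.316531; d = 1/u = 0.759572
p = (exp((r-q)*dt) - d) / (u - d) = 0.441131
Discount per step: exp(-r*dt) = 0.994764
Stock lattice S(k, i) with i counting down-moves:
  k=0: S(0,0) = 98.6100
  k=1: S(1,0) = 129.8231; S(1,1) = 74.9014
  k=2: S(2,0) = 170.9161; S(2,1) = 98.6100; S(2,2) = 56.8930
  k=3: S(3,0) = 225.0163; S(3,1) = 129.8231; S(3,2) = 74.9014; S(3,3) = 43.2144
Terminal payoffs V(N, i) = max(K - S_T, 0):
  V(3,0) = 0.000000; V(3,1) = 0.000000; V(3,2) = 15.948593; V(3,3) = 47.635647
Backward induction: V(k, i) = exp(-r*dt) * [p * V(k+1, i) + (1-p) * V(k+1, i+1)]; then take max(V_cont, immediate exercise) for American.
  V(2,0) = exp(-r*dt) * [p*0.000000 + (1-p)*0.000000] = 0.000000; exercise = 0.000000; V(2,0) = max -> 0.000000
  V(2,1) = exp(-r*dt) * [p*0.000000 + (1-p)*15.948593] = 8.866503; exercise = 0.000000; V(2,1) = max -> 8.866503
  V(2,2) = exp(-r*dt) * [p*15.948593 + (1-p)*47.635647] = 33.481267; exercise = 33.956979; V(2,2) = max -> 33.956979
  V(1,0) = exp(-r*dt) * [p*0.000000 + (1-p)*8.866503] = 4.929267; exercise = 0.000000; V(1,0) = max -> 4.929267
  V(1,1) = exp(-r*dt) * [p*8.866503 + (1-p)*33.956979] = 22.768941; exercise = 15.948593; V(1,1) = max -> 22.768941
  V(0,0) = exp(-r*dt) * [p*4.929267 + (1-p)*22.768941] = 14.821291; exercise = 0.000000; V(0,0) = max -> 14.821291


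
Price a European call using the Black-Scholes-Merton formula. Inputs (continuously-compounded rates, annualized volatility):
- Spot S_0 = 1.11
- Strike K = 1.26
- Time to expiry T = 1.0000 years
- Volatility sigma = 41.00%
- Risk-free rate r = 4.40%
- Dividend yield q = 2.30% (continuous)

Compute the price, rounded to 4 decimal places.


Answer: Price = 0.1316

Derivation:
d1 = (ln(S/K) + (r - q + 0.5*sigma^2) * T) / (sigma * sqrt(T)) = -0.05293099
d2 = d1 - sigma * sqrt(T) = -0.46293099
exp(-rT) = 0.95695396; exp(-qT) = 0.97726248
C = S_0 * exp(-qT) * N(d1) - K * exp(-rT) * N(d2)
N(d1) = 0.47889345; N(d2) = 0.32170692
C = 1.1100 * 0.97726248 * 0.47889345 - 1.2600 * 0.95695396 * 0.32170692 = 0.1316


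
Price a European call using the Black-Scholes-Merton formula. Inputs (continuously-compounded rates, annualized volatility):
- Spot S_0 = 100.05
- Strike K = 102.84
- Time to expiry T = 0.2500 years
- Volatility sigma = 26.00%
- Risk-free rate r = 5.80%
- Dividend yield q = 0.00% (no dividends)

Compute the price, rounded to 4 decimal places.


Answer: Price = 4.5904

Derivation:
d1 = (ln(S/K) + (r - q + 0.5*sigma^2) * T) / (sigma * sqrt(T)) = -0.03503324
d2 = d1 - sigma * sqrt(T) = -0.16503324
exp(-rT) = 0.98560462; exp(-qT) = 1.00000000
C = S_0 * exp(-qT) * N(d1) - K * exp(-rT) * N(d2)
N(d1) = 0.48602662; N(d2) = 0.43445891
C = 100.0500 * 1.00000000 * 0.48602662 - 102.8400 * 0.98560462 * 0.43445891 = 4.5904


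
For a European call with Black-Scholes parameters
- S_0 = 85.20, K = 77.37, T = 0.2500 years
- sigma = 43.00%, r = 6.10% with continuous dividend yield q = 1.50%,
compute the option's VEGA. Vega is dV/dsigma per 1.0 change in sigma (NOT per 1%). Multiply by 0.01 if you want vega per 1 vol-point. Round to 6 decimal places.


d1 = 0.6093712803; d2 = 0.3943712803
phi(d1) = 0.3313416662; exp(-qT) = 0.9962570225; exp(-rT) = 0.9848656924
Vega = S * exp(-qT) * phi(d1) * sqrt(T) = 85.2000 * 0.9962570225 * 0.3313416662 * 0.5000000000 = 14.062322

Answer: Vega = 14.062322


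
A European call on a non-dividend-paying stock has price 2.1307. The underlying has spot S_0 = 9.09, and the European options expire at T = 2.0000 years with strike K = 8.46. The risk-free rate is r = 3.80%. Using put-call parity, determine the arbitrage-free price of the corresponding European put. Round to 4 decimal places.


Put-call parity: C - P = S_0 * exp(-qT) - K * exp(-rT).
S_0 * exp(-qT) = 9.0900 * 1.00000000 = 9.09000000
K * exp(-rT) = 8.4600 * 0.92681621 = 7.84086511
P = C - S*exp(-qT) + K*exp(-rT)
P = 2.1307 - 9.09000000 + 7.84086511 = 0.8816

Answer: Put price = 0.8816


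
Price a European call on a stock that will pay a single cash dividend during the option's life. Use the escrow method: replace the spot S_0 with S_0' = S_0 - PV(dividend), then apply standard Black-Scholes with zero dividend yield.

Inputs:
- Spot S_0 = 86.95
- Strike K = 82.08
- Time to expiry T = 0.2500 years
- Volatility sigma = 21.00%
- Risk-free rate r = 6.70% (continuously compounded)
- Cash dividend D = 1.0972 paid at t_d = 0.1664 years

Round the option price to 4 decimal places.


Answer: Price = 6.6485

Derivation:
PV(D) = D * exp(-r * t_d) = 1.0972 * 0.98891312 = 1.08503547
S_0' = S_0 - PV(D) = 86.9500 - 1.08503547 = 85.86496453
d1 = (ln(S_0'/K) + (r + sigma^2/2)*T) / (sigma*sqrt(T)) = 0.64137144
d2 = d1 - sigma*sqrt(T) = 0.53637144
exp(-rT) = 0.98338950
N(d1) = 0.73935931; N(d2) = 0.70414907
C = S_0' * N(d1) - K * exp(-rT) * N(d2) = 85.86496453 * 0.73935931 - 82.0800 * 0.98338950 * 0.70414907 = 6.6485


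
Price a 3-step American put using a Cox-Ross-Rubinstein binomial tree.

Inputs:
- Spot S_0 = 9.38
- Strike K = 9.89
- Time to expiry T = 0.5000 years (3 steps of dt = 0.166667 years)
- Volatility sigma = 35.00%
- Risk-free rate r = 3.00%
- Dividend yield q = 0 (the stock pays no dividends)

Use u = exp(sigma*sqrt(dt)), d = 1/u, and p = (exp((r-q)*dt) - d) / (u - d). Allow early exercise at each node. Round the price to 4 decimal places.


Answer: Price = V(0,0) = 1.2037

Derivation:
dt = T/N = 0.166667
u = exp(sigma*sqrt(dt)) = 1.153599; d = 1/u = 0.866852
p = (exp((r-q)*dt) - d) / (u - d) = 0.481820
Discount per step: exp(-r*dt) = 0.995012
Stock lattice S(k, i) with i counting down-moves:
  k=0: S(0,0) = 9.3800
  k=1: S(1,0) = 10.8208; S(1,1) = 8.1311
  k=2: S(2,0) = 12.4828; S(2,1) = 9.3800; S(2,2) = 7.0484
  k=3: S(3,0) = 14.4002; S(3,1) = 10.8208; S(3,2) = 8.1311; S(3,3) = 6.1100
Terminal payoffs V(N, i) = max(K - S_T, 0):
  V(3,0) = 0.000000; V(3,1) = 0.000000; V(3,2) = 1.758927; V(3,3) = 3.780047
Backward induction: V(k, i) = exp(-r*dt) * [p * V(k+1, i) + (1-p) * V(k+1, i+1)]; then take max(V_cont, immediate exercise) for American.
  V(2,0) = exp(-r*dt) * [p*0.000000 + (1-p)*0.000000] = 0.000000; exercise = 0.000000; V(2,0) = max -> 0.000000
  V(2,1) = exp(-r*dt) * [p*0.000000 + (1-p)*1.758927] = 0.906896; exercise = 0.510000; V(2,1) = max -> 0.906896
  V(2,2) = exp(-r*dt) * [p*1.758927 + (1-p)*3.780047] = 2.792236; exercise = 2.841563; V(2,2) = max -> 2.841563
  V(1,0) = exp(-r*dt) * [p*0.000000 + (1-p)*0.906896] = 0.467592; exercise = 0.000000; V(1,0) = max -> 0.467592
  V(1,1) = exp(-r*dt) * [p*0.906896 + (1-p)*2.841563] = 1.899879; exercise = 1.758927; V(1,1) = max -> 1.899879
  V(0,0) = exp(-r*dt) * [p*0.467592 + (1-p)*1.899879] = 1.203741; exercise = 0.510000; V(0,0) = max -> 1.203741


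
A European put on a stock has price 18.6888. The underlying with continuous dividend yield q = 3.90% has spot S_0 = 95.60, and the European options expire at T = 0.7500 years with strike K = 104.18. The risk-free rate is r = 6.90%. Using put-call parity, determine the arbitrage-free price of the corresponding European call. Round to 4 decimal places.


Put-call parity: C - P = S_0 * exp(-qT) - K * exp(-rT).
S_0 * exp(-qT) = 95.6000 * 0.97117364 = 92.84420005
K * exp(-rT) = 104.1800 * 0.94956623 = 98.92580971
C = P + S*exp(-qT) - K*exp(-rT)
C = 18.6888 + 92.84420005 - 98.92580971 = 12.6072

Answer: Call price = 12.6072


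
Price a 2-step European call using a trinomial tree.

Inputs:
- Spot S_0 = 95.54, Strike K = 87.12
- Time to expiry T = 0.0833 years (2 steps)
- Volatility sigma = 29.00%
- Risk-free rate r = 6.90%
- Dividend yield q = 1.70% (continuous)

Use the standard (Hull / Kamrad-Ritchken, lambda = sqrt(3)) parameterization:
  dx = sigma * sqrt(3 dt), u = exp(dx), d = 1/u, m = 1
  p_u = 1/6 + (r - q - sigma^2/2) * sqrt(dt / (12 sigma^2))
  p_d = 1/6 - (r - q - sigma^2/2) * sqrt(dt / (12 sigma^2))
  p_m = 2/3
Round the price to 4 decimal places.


dt = T/N = 0.041650; dx = sigma*sqrt(3*dt) = 0.102510
u = exp(dx) = 1.107948; d = 1/u = 0.902569
p_u = 0.168688, p_m = 0.666667, p_d = 0.164645
Discount per step: exp(-r*dt) = 0.997130
Stock lattice S(k, j) with j the centered position index:
  k=0: S(0,+0) = 95.5400
  k=1: S(1,-1) = 86.2315; S(1,+0) = 95.5400; S(1,+1) = 105.8534
  k=2: S(2,-2) = 77.8299; S(2,-1) = 86.2315; S(2,+0) = 95.5400; S(2,+1) = 105.8534; S(2,+2) = 117.2801
Terminal payoffs V(N, j) = max(S_T - K, 0):
  V(2,-2) = 0.000000; V(2,-1) = 0.000000; V(2,+0) = 8.420000; V(2,+1) = 18.733386; V(2,+2) = 30.160084
Backward induction: V(k, j) = exp(-r*dt) * [p_u * V(k+1, j+1) + p_m * V(k+1, j) + p_d * V(k+1, j-1)]
  V(1,-1) = exp(-r*dt) * [p_u*8.420000 + p_m*0.000000 + p_d*0.000000] = 1.416277
  V(1,+0) = exp(-r*dt) * [p_u*18.733386 + p_m*8.420000 + p_d*0.000000] = 8.748254
  V(1,+1) = exp(-r*dt) * [p_u*30.160084 + p_m*18.733386 + p_d*8.420000] = 18.908464
  V(0,+0) = exp(-r*dt) * [p_u*18.908464 + p_m*8.748254 + p_d*1.416277] = 9.228425

Answer: Price = V(0,0) = 9.2284


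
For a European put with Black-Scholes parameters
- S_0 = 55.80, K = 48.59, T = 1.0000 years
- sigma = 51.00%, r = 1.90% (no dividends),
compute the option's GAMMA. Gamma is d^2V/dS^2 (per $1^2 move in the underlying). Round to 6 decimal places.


d1 = 0.5635414137; d2 = 0.0535414137
phi(d1) = 0.3403679653; exp(-qT) = 1.0000000000; exp(-rT) = 0.9811793622
Gamma = exp(-qT) * phi(d1) / (S * sigma * sqrt(T)) = 1.0000000000 * 0.3403679653 / (55.8000 * 0.5100 * 1.0000000000) = 0.011960

Answer: Gamma = 0.011960


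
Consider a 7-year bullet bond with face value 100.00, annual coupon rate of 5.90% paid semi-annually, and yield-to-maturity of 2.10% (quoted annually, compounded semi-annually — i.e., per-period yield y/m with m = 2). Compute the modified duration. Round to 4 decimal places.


Coupon per period c = face * coupon_rate / m = 2.950000
Periods per year m = 2; per-period yield y/m = 0.010500
Number of cashflows N = 14
Cashflows (t years, CF_t, discount factor 1/(1+y/m)^(m*t), PV):
  t = 0.5000: CF_t = 2.950000, DF = 0.989609, PV = 2.919347
  t = 1.0000: CF_t = 2.950000, DF = 0.979326, PV = 2.889012
  t = 1.5000: CF_t = 2.950000, DF = 0.969150, PV = 2.858993
  t = 2.0000: CF_t = 2.950000, DF = 0.959080, PV = 2.829285
  t = 2.5000: CF_t = 2.950000, DF = 0.949114, PV = 2.799887
  t = 3.0000: CF_t = 2.950000, DF = 0.939252, PV = 2.770793
  t = 3.5000: CF_t = 2.950000, DF = 0.929492, PV = 2.742002
  t = 4.0000: CF_t = 2.950000, DF = 0.919834, PV = 2.713510
  t = 4.5000: CF_t = 2.950000, DF = 0.910276, PV = 2.685314
  t = 5.0000: CF_t = 2.950000, DF = 0.900818, PV = 2.657412
  t = 5.5000: CF_t = 2.950000, DF = 0.891457, PV = 2.629799
  t = 6.0000: CF_t = 2.950000, DF = 0.882194, PV = 2.602473
  t = 6.5000: CF_t = 2.950000, DF = 0.873027, PV = 2.575431
  t = 7.0000: CF_t = 102.950000, DF = 0.863956, PV = 88.944255
Price P = sum_t PV_t = 124.617513
First compute Macaulay numerator sum_t t * PV_t:
  t * PV_t at t = 0.5000: 1.459673
  t * PV_t at t = 1.0000: 2.889012
  t * PV_t at t = 1.5000: 4.288489
  t * PV_t at t = 2.0000: 5.658571
  t * PV_t at t = 2.5000: 6.999716
  t * PV_t at t = 3.0000: 8.312380
  t * PV_t at t = 3.5000: 9.597008
  t * PV_t at t = 4.0000: 10.854041
  t * PV_t at t = 4.5000: 12.083915
  t * PV_t at t = 5.0000: 13.287058
  t * PV_t at t = 5.5000: 14.463893
  t * PV_t at t = 6.0000: 15.614837
  t * PV_t at t = 6.5000: 16.740300
  t * PV_t at t = 7.0000: 622.609784
Macaulay duration D = 744.858678 / 124.617513 = 5.977159
Modified duration = D / (1 + y/m) = 5.977159 / (1 + 0.010500) = 5.915051

Answer: Modified duration = 5.9151


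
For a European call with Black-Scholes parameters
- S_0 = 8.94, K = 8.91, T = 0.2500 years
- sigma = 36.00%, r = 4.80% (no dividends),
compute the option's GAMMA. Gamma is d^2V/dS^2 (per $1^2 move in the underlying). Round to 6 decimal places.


d1 = 0.1753408206; d2 = -0.0046591794
phi(d1) = 0.3928565546; exp(-qT) = 1.0000000000; exp(-rT) = 0.9880717129
Gamma = exp(-qT) * phi(d1) / (S * sigma * sqrt(T)) = 1.0000000000 * 0.3928565546 / (8.9400 * 0.3600 * 0.5000000000) = 0.244132

Answer: Gamma = 0.244132


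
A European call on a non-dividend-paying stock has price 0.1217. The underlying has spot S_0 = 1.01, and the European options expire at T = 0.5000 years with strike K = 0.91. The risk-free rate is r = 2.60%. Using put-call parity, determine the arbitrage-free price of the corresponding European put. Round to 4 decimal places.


Answer: Put price = 0.0099

Derivation:
Put-call parity: C - P = S_0 * exp(-qT) - K * exp(-rT).
S_0 * exp(-qT) = 1.0100 * 1.00000000 = 1.01000000
K * exp(-rT) = 0.9100 * 0.98708414 = 0.89824656
P = C - S*exp(-qT) + K*exp(-rT)
P = 0.1217 - 1.01000000 + 0.89824656 = 0.0099


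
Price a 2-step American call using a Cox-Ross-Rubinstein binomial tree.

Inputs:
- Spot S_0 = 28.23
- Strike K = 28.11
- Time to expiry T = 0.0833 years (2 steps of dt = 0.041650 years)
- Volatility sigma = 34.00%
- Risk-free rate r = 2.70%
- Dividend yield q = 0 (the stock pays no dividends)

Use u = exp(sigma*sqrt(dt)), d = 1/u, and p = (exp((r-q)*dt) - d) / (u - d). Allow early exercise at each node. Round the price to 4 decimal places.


Answer: Price = V(0,0) = 1.0986

Derivation:
dt = T/N = 0.041650
u = exp(sigma*sqrt(dt)) = 1.071852; d = 1/u = 0.932964
p = (exp((r-q)*dt) - d) / (u - d) = 0.490761
Discount per step: exp(-r*dt) = 0.998876
Stock lattice S(k, i) with i counting down-moves:
  k=0: S(0,0) = 28.2300
  k=1: S(1,0) = 30.2584; S(1,1) = 26.3376
  k=2: S(2,0) = 32.4325; S(2,1) = 28.2300; S(2,2) = 24.5720
Terminal payoffs V(N, i) = max(S_T - K, 0):
  V(2,0) = 4.322529; V(2,1) = 0.120000; V(2,2) = 0.000000
Backward induction: V(k, i) = exp(-r*dt) * [p * V(k+1, i) + (1-p) * V(k+1, i+1)]; then take max(V_cont, immediate exercise) for American.
  V(1,0) = exp(-r*dt) * [p*4.322529 + (1-p)*0.120000] = 2.179985; exercise = 2.148392; V(1,0) = max -> 2.179985
  V(1,1) = exp(-r*dt) * [p*0.120000 + (1-p)*0.000000] = 0.058825; exercise = 0.000000; V(1,1) = max -> 0.058825
  V(0,0) = exp(-r*dt) * [p*2.179985 + (1-p)*0.058825] = 1.098572; exercise = 0.120000; V(0,0) = max -> 1.098572


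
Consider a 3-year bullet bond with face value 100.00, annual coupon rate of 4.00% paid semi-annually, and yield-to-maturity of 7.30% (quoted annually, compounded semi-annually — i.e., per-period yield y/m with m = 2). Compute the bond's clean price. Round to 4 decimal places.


Answer: Price = 91.2510

Derivation:
Coupon per period c = face * coupon_rate / m = 2.000000
Periods per year m = 2; per-period yield y/m = 0.036500
Number of cashflows N = 6
Cashflows (t years, CF_t, discount factor 1/(1+y/m)^(m*t), PV):
  t = 0.5000: CF_t = 2.000000, DF = 0.964785, PV = 1.929571
  t = 1.0000: CF_t = 2.000000, DF = 0.930811, PV = 1.861621
  t = 1.5000: CF_t = 2.000000, DF = 0.898033, PV = 1.796065
  t = 2.0000: CF_t = 2.000000, DF = 0.866409, PV = 1.732817
  t = 2.5000: CF_t = 2.000000, DF = 0.835898, PV = 1.671797
  t = 3.0000: CF_t = 102.000000, DF = 0.806462, PV = 82.259172
Price P = sum_t PV_t = 91.251043


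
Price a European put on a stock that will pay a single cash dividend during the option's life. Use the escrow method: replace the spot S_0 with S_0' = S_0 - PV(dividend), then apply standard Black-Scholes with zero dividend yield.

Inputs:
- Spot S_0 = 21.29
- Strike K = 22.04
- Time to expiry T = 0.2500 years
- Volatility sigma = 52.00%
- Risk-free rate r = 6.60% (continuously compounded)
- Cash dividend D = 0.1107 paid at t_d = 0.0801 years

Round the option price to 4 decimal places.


Answer: Price = 2.4751

Derivation:
PV(D) = D * exp(-r * t_d) = 0.1107 * 0.99472735 = 0.11011632
S_0' = S_0 - PV(D) = 21.2900 - 0.11011632 = 21.17988368
d1 = (ln(S_0'/K) + (r + sigma^2/2)*T) / (sigma*sqrt(T)) = 0.04035717
d2 = d1 - sigma*sqrt(T) = -0.21964283
exp(-rT) = 0.98363538
N(-d1) = 0.48390419; N(-d2) = 0.58692533
P = K * exp(-rT) * N(-d2) - S_0' * N(-d1) = 22.0400 * 0.98363538 * 0.58692533 - 21.17988368 * 0.48390419 = 2.4751


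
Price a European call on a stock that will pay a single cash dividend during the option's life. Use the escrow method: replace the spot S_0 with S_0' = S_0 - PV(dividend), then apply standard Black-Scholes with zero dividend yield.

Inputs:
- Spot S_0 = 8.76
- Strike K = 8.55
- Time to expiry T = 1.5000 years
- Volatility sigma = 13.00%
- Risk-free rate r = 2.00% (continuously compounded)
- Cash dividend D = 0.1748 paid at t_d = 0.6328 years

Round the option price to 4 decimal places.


Answer: Price = 0.6931

Derivation:
PV(D) = D * exp(-r * t_d) = 0.1748 * 0.98742375 = 0.17260167
S_0' = S_0 - PV(D) = 8.7600 - 0.17260167 = 8.58739833
d1 = (ln(S_0'/K) + (r + sigma^2/2)*T) / (sigma*sqrt(T)) = 0.29544323
d2 = d1 - sigma*sqrt(T) = 0.13622639
exp(-rT) = 0.97044553
N(d1) = 0.61617234; N(d2) = 0.55417884
C = S_0' * N(d1) - K * exp(-rT) * N(d2) = 8.58739833 * 0.61617234 - 8.5500 * 0.97044553 * 0.55417884 = 0.6931


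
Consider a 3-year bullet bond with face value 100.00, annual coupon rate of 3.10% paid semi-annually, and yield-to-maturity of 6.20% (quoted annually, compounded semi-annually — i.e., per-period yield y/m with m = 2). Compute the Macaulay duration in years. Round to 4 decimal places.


Answer: Macaulay duration = 2.8818 years

Derivation:
Coupon per period c = face * coupon_rate / m = 1.550000
Periods per year m = 2; per-period yield y/m = 0.031000
Number of cashflows N = 6
Cashflows (t years, CF_t, discount factor 1/(1+y/m)^(m*t), PV):
  t = 0.5000: CF_t = 1.550000, DF = 0.969932, PV = 1.503395
  t = 1.0000: CF_t = 1.550000, DF = 0.940768, PV = 1.458191
  t = 1.5000: CF_t = 1.550000, DF = 0.912481, PV = 1.414346
  t = 2.0000: CF_t = 1.550000, DF = 0.885045, PV = 1.371820
  t = 2.5000: CF_t = 1.550000, DF = 0.858434, PV = 1.330572
  t = 3.0000: CF_t = 101.550000, DF = 0.832622, PV = 84.552789
Price P = sum_t PV_t = 91.631112
Macaulay numerator sum_t t * PV_t:
  t * PV_t at t = 0.5000: 0.751697
  t * PV_t at t = 1.0000: 1.458191
  t * PV_t at t = 1.5000: 2.121519
  t * PV_t at t = 2.0000: 2.743639
  t * PV_t at t = 2.5000: 3.326430
  t * PV_t at t = 3.0000: 253.658366
Macaulay duration D = (sum_t t * PV_t) / P = 264.059843 / 91.631112 = 2.881771


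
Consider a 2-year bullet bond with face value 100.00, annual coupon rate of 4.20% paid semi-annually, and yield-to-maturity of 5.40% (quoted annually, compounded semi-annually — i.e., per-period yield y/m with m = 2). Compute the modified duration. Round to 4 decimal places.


Coupon per period c = face * coupon_rate / m = 2.100000
Periods per year m = 2; per-period yield y/m = 0.027000
Number of cashflows N = 4
Cashflows (t years, CF_t, discount factor 1/(1+y/m)^(m*t), PV):
  t = 0.5000: CF_t = 2.100000, DF = 0.973710, PV = 2.044791
  t = 1.0000: CF_t = 2.100000, DF = 0.948111, PV = 1.991033
  t = 1.5000: CF_t = 2.100000, DF = 0.923185, PV = 1.938688
  t = 2.0000: CF_t = 102.100000, DF = 0.898914, PV = 91.779137
Price P = sum_t PV_t = 97.753648
First compute Macaulay numerator sum_t t * PV_t:
  t * PV_t at t = 0.5000: 1.022395
  t * PV_t at t = 1.0000: 1.991033
  t * PV_t at t = 1.5000: 2.908032
  t * PV_t at t = 2.0000: 183.558273
Macaulay duration D = 189.479734 / 97.753648 = 1.938339
Modified duration = D / (1 + y/m) = 1.938339 / (1 + 0.027000) = 1.887380

Answer: Modified duration = 1.8874


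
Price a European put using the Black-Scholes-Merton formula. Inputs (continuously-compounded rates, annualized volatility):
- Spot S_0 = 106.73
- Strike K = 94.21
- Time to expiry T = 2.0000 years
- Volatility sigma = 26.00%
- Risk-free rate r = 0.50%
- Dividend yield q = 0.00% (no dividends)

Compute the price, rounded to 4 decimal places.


d1 = (ln(S/K) + (r - q + 0.5*sigma^2) * T) / (sigma * sqrt(T)) = 0.55039002
d2 = d1 - sigma * sqrt(T) = 0.18269449
exp(-rT) = 0.99004983; exp(-qT) = 1.00000000
P = K * exp(-rT) * N(-d2) - S_0 * exp(-qT) * N(-d1)
N(-d1) = 0.29102595; N(-d2) = 0.42751887
P = 94.2100 * 0.99004983 * 0.42751887 - 106.7300 * 1.00000000 * 0.29102595 = 8.8146

Answer: Price = 8.8146


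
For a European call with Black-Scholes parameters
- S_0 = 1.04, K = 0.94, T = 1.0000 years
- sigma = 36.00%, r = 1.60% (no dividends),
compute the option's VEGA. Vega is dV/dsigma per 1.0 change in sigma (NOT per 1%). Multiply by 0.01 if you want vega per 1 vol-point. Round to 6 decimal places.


d1 = 0.5052669913; d2 = 0.1452669913
phi(d1) = 0.3511345135; exp(-qT) = 1.0000000000; exp(-rT) = 0.9841273201
Vega = S * exp(-qT) * phi(d1) * sqrt(T) = 1.0400 * 1.0000000000 * 0.3511345135 * 1.0000000000 = 0.365180

Answer: Vega = 0.365180


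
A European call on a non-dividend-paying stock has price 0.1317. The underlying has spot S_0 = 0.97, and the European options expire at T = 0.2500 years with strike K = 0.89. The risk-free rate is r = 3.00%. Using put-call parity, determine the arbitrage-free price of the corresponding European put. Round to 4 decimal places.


Answer: Put price = 0.0450

Derivation:
Put-call parity: C - P = S_0 * exp(-qT) - K * exp(-rT).
S_0 * exp(-qT) = 0.9700 * 1.00000000 = 0.97000000
K * exp(-rT) = 0.8900 * 0.99252805 = 0.88334997
P = C - S*exp(-qT) + K*exp(-rT)
P = 0.1317 - 0.97000000 + 0.88334997 = 0.0450


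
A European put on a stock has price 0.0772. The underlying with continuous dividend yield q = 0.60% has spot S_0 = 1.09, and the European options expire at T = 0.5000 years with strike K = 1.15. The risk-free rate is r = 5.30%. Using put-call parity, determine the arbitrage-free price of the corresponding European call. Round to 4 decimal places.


Answer: Call price = 0.0440

Derivation:
Put-call parity: C - P = S_0 * exp(-qT) - K * exp(-rT).
S_0 * exp(-qT) = 1.0900 * 0.99700450 = 1.08673490
K * exp(-rT) = 1.1500 * 0.97384804 = 1.11992525
C = P + S*exp(-qT) - K*exp(-rT)
C = 0.0772 + 1.08673490 - 1.11992525 = 0.0440


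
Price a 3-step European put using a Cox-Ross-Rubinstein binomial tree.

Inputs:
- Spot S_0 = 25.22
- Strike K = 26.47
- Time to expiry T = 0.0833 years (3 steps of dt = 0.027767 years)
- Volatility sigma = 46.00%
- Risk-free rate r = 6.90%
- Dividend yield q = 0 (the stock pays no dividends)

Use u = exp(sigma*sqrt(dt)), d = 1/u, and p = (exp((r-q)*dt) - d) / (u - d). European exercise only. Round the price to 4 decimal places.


dt = T/N = 0.027767
u = exp(sigma*sqrt(dt)) = 1.079666; d = 1/u = 0.926213
p = (exp((r-q)*dt) - d) / (u - d) = 0.493344
Discount per step: exp(-r*dt) = 0.998086
Stock lattice S(k, i) with i counting down-moves:
  k=0: S(0,0) = 25.2200
  k=1: S(1,0) = 27.2292; S(1,1) = 23.3591
  k=2: S(2,0) = 29.3984; S(2,1) = 25.2200; S(2,2) = 21.6355
  k=3: S(3,0) = 31.7404; S(3,1) = 27.2292; S(3,2) = 23.3591; S(3,3) = 20.0391
Terminal payoffs V(N, i) = max(K - S_T, 0):
  V(3,0) = 0.000000; V(3,1) = 0.000000; V(3,2) = 3.110915; V(3,3) = 6.430941
Backward induction: V(k, i) = exp(-r*dt) * [p * V(k+1, i) + (1-p) * V(k+1, i+1)].
  V(2,0) = exp(-r*dt) * [p*0.000000 + (1-p)*0.000000] = 0.000000
  V(2,1) = exp(-r*dt) * [p*0.000000 + (1-p)*3.110915] = 1.573147
  V(2,2) = exp(-r*dt) * [p*3.110915 + (1-p)*6.430941] = 4.783852
  V(1,0) = exp(-r*dt) * [p*0.000000 + (1-p)*1.573147] = 0.795519
  V(1,1) = exp(-r*dt) * [p*1.573147 + (1-p)*4.783852] = 3.193746
  V(0,0) = exp(-r*dt) * [p*0.795519 + (1-p)*3.193746] = 2.006748

Answer: Price = V(0,0) = 2.0067


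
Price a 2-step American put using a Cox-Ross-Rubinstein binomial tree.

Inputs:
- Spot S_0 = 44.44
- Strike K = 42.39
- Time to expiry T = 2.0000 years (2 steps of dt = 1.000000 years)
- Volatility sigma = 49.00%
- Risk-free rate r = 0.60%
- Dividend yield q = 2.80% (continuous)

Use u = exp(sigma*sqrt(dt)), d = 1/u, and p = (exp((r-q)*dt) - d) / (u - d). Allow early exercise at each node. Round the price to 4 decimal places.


Answer: Price = V(0,0) = 10.4528

Derivation:
dt = T/N = 1.000000
u = exp(sigma*sqrt(dt)) = 1.632316; d = 1/u = 0.612626
p = (exp((r-q)*dt) - d) / (u - d) = 0.358554
Discount per step: exp(-r*dt) = 0.994018
Stock lattice S(k, i) with i counting down-moves:
  k=0: S(0,0) = 44.4400
  k=1: S(1,0) = 72.5401; S(1,1) = 27.2251
  k=2: S(2,0) = 118.4084; S(2,1) = 44.4400; S(2,2) = 16.6788
Terminal payoffs V(N, i) = max(K - S_T, 0):
  V(2,0) = 0.000000; V(2,1) = 0.000000; V(2,2) = 25.711175
Backward induction: V(k, i) = exp(-r*dt) * [p * V(k+1, i) + (1-p) * V(k+1, i+1)]; then take max(V_cont, immediate exercise) for American.
  V(1,0) = exp(-r*dt) * [p*0.000000 + (1-p)*0.000000] = 0.000000; exercise = 0.000000; V(1,0) = max -> 0.000000
  V(1,1) = exp(-r*dt) * [p*0.000000 + (1-p)*25.711175] = 16.393673; exercise = 15.164883; V(1,1) = max -> 16.393673
  V(0,0) = exp(-r*dt) * [p*0.000000 + (1-p)*16.393673] = 10.452751; exercise = 0.000000; V(0,0) = max -> 10.452751


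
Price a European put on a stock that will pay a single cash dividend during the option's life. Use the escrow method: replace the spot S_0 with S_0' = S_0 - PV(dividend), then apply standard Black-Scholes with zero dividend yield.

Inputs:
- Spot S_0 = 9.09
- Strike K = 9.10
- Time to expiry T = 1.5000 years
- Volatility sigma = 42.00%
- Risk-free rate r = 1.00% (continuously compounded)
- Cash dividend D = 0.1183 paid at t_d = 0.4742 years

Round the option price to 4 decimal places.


Answer: Price = 1.8165

Derivation:
PV(D) = D * exp(-r * t_d) = 0.1183 * 0.99526923 = 0.11774035
S_0' = S_0 - PV(D) = 9.0900 - 0.11774035 = 8.97225965
d1 = (ln(S_0'/K) + (r + sigma^2/2)*T) / (sigma*sqrt(T)) = 0.25887441
d2 = d1 - sigma*sqrt(T) = -0.25551844
exp(-rT) = 0.98511194
N(-d1) = 0.39786607; N(-d2) = 0.60083865
P = K * exp(-rT) * N(-d2) - S_0' * N(-d1) = 9.1000 * 0.98511194 * 0.60083865 - 8.97225965 * 0.39786607 = 1.8165


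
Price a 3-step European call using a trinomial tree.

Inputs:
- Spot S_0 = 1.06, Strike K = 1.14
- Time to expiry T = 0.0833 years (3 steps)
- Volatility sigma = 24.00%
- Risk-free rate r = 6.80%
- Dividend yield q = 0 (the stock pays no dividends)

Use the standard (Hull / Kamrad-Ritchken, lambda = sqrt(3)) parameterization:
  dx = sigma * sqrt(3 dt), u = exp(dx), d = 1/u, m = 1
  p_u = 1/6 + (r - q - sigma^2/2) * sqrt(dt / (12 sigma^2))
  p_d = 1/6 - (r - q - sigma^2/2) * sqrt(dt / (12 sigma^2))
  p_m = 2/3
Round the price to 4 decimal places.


Answer: Price = V(0,0) = 0.0056

Derivation:
dt = T/N = 0.027767; dx = sigma*sqrt(3*dt) = 0.069268
u = exp(dx) = 1.071724; d = 1/u = 0.933076
p_u = 0.174523, p_m = 0.666667, p_d = 0.158810
Discount per step: exp(-r*dt) = 0.998114
Stock lattice S(k, j) with j the centered position index:
  k=0: S(0,+0) = 1.0600
  k=1: S(1,-1) = 0.9891; S(1,+0) = 1.0600; S(1,+1) = 1.1360
  k=2: S(2,-2) = 0.9229; S(2,-1) = 0.9891; S(2,+0) = 1.0600; S(2,+1) = 1.1360; S(2,+2) = 1.2175
  k=3: S(3,-3) = 0.8611; S(3,-2) = 0.9229; S(3,-1) = 0.9891; S(3,+0) = 1.0600; S(3,+1) = 1.1360; S(3,+2) = 1.2175; S(3,+3) = 1.3048
Terminal payoffs V(N, j) = max(S_T - K, 0):
  V(3,-3) = 0.000000; V(3,-2) = 0.000000; V(3,-1) = 0.000000; V(3,+0) = 0.000000; V(3,+1) = 0.000000; V(3,+2) = 0.077507; V(3,+3) = 0.164831
Backward induction: V(k, j) = exp(-r*dt) * [p_u * V(k+1, j+1) + p_m * V(k+1, j) + p_d * V(k+1, j-1)]
  V(2,-2) = exp(-r*dt) * [p_u*0.000000 + p_m*0.000000 + p_d*0.000000] = 0.000000
  V(2,-1) = exp(-r*dt) * [p_u*0.000000 + p_m*0.000000 + p_d*0.000000] = 0.000000
  V(2,+0) = exp(-r*dt) * [p_u*0.000000 + p_m*0.000000 + p_d*0.000000] = 0.000000
  V(2,+1) = exp(-r*dt) * [p_u*0.077507 + p_m*0.000000 + p_d*0.000000] = 0.013501
  V(2,+2) = exp(-r*dt) * [p_u*0.164831 + p_m*0.077507 + p_d*0.000000] = 0.080286
  V(1,-1) = exp(-r*dt) * [p_u*0.000000 + p_m*0.000000 + p_d*0.000000] = 0.000000
  V(1,+0) = exp(-r*dt) * [p_u*0.013501 + p_m*0.000000 + p_d*0.000000] = 0.002352
  V(1,+1) = exp(-r*dt) * [p_u*0.080286 + p_m*0.013501 + p_d*0.000000] = 0.022969
  V(0,+0) = exp(-r*dt) * [p_u*0.022969 + p_m*0.002352 + p_d*0.000000] = 0.005566


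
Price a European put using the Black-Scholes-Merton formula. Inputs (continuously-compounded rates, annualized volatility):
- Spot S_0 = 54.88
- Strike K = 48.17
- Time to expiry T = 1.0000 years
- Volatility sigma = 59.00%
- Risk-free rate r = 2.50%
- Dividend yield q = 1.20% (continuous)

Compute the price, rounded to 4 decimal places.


Answer: Price = 8.4524

Derivation:
d1 = (ln(S/K) + (r - q + 0.5*sigma^2) * T) / (sigma * sqrt(T)) = 0.53807214
d2 = d1 - sigma * sqrt(T) = -0.05192786
exp(-rT) = 0.97530991; exp(-qT) = 0.98807171
P = K * exp(-rT) * N(-d2) - S_0 * exp(-qT) * N(-d1)
N(-d1) = 0.29526362; N(-d2) = 0.52070691
P = 48.1700 * 0.97530991 * 0.52070691 - 54.8800 * 0.98807171 * 0.29526362 = 8.4524


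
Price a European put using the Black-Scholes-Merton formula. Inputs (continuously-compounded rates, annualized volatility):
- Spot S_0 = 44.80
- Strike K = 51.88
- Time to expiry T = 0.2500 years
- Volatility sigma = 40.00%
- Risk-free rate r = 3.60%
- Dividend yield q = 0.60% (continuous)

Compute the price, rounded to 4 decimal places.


d1 = (ln(S/K) + (r - q + 0.5*sigma^2) * T) / (sigma * sqrt(T)) = -0.59612610
d2 = d1 - sigma * sqrt(T) = -0.79612610
exp(-rT) = 0.99104038; exp(-qT) = 0.99850112
P = K * exp(-rT) * N(-d2) - S_0 * exp(-qT) * N(-d1)
N(-d1) = 0.72445451; N(-d2) = 0.78702063
P = 51.8800 * 0.99104038 * 0.78702063 - 44.8000 * 0.99850112 * 0.72445451 = 8.0579

Answer: Price = 8.0579


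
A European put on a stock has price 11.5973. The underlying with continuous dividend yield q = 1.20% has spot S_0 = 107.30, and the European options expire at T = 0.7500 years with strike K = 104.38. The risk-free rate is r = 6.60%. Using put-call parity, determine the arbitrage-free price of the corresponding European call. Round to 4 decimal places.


Answer: Call price = 18.5969

Derivation:
Put-call parity: C - P = S_0 * exp(-qT) - K * exp(-rT).
S_0 * exp(-qT) = 107.3000 * 0.99104038 = 106.33863264
K * exp(-rT) = 104.3800 * 0.95170516 = 99.33898441
C = P + S*exp(-qT) - K*exp(-rT)
C = 11.5973 + 106.33863264 - 99.33898441 = 18.5969


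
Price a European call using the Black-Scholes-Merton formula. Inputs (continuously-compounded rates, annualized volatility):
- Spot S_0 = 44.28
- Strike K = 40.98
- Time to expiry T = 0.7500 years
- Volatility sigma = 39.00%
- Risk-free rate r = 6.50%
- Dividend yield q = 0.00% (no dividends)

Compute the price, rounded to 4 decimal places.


Answer: Price = 8.5923

Derivation:
d1 = (ln(S/K) + (r - q + 0.5*sigma^2) * T) / (sigma * sqrt(T)) = 0.54252114
d2 = d1 - sigma * sqrt(T) = 0.20477123
exp(-rT) = 0.95241920; exp(-qT) = 1.00000000
C = S_0 * exp(-qT) * N(d1) - K * exp(-rT) * N(d2)
N(d1) = 0.70627023; N(d2) = 0.58112457
C = 44.2800 * 1.00000000 * 0.70627023 - 40.9800 * 0.95241920 * 0.58112457 = 8.5923
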